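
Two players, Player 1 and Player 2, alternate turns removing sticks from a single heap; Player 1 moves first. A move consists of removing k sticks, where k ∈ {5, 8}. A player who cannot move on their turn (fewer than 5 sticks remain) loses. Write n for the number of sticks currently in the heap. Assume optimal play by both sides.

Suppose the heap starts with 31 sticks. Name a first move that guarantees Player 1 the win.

Work bottom-up. With no move the player to move loses. Otherwise the position is W if at least one move leads to an L position for the opponent, and L if every move leads to a W.
n=0: no move → L
n=1: no move → L
n=2: no move → L
n=3: no move → L
n=4: no move → L
n=5: W (go to 0, an L position)
n=6: W (go to 1, an L position)
n=7: W (go to 2, an L position)
n=8: W (go to 3, an L position)
n=9: W (go to 4, an L position)
n=10: W (go to 2, an L position)
n=11: W (go to 3, an L position)
n=12: W (go to 4, an L position)
n=13: L (options 8(W), 5(W) are all W)
n=14: L (options 9(W), 6(W) are all W)
n=15: L (options 10(W), 7(W) are all W)
n=16: L (options 11(W), 8(W) are all W)
n=17: L (options 12(W), 9(W) are all W)
n=18: W (go to 13, an L position)
n=19: W (go to 14, an L position)
n=20: W (go to 15, an L position)
n=21: W (go to 16, an L position)
n=22: W (go to 17, an L position)
n=23: W (go to 15, an L position)
n=24: W (go to 16, an L position)
n=25: W (go to 17, an L position)
n=26: L (options 21(W), 18(W) are all W)
n=27: L (options 22(W), 19(W) are all W)
n=28: L (options 23(W), 20(W) are all W)
n=29: L (options 24(W), 21(W) are all W)
n=30: L (options 25(W), 22(W) are all W)
n=31: W (go to 26, an L position)
From 31, the L positions reachable in one move are: 26.

Remove 5, leaving 26.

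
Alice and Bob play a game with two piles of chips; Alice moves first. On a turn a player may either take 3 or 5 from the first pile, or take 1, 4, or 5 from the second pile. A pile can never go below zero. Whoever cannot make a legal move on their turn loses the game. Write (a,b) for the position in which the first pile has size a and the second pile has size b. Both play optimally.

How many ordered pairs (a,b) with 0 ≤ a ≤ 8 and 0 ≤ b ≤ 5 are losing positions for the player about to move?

16

Classify positions by backward induction: terminal positions (no move available) are L. From any other position, the mover wins iff some move reaches an L.
Every move lowers a or b (never raises either), so fill the grid row by row in increasing a, and left to right within a row: each cell's successors are then already labelled.
      b=0  b=1  b=2  b=3  b=4  b=5
a=0:    L    W    L    W    W    W
a=1:    L    W    L    W    W    W
a=2:    L    W    L    W    W    W
a=3:    W    L    W    L    W    W
a=4:    W    L    W    L    W    W
a=5:    W    L    W    L    W    W
a=6:    W    W    W    W    L    W
a=7:    W    W    W    W    L    W
a=8:    L    W    L    W    W    W
Cells with no legal move (terminal, hence L): (0,0), (1,0), (2,0).
The remaining L cells, each justified by listing all of its moves:
(0,2): →(0,1)(W) only, which is W, so L
(1,2): →(1,1)(W) only, which is W, so L
(2,2): →(2,1)(W) only, which is W, so L
(3,1): →(0,1)(W), (3,0)(W) — all W, so L
(3,3): →(0,3)(W), (3,2)(W) — all W, so L
(4,1): →(1,1)(W), (4,0)(W) — all W, so L
(4,3): →(1,3)(W), (4,2)(W) — all W, so L
(5,1): →(2,1)(W), (0,1)(W), (5,0)(W) — all W, so L
(5,3): →(2,3)(W), (0,3)(W), (5,2)(W) — all W, so L
(6,4): →(3,4)(W), (1,4)(W), (6,3)(W), (6,0)(W) — all W, so L
(7,4): →(4,4)(W), (2,4)(W), (7,3)(W), (7,0)(W) — all W, so L
(8,0): →(5,0)(W), (3,0)(W) — all W, so L
(8,2): →(5,2)(W), (3,2)(W), (8,1)(W) — all W, so L
Every other cell has at least one move into one of the L cells above, so it is W.
L cells per row: a=0: 2, a=1: 2, a=2: 2, a=3: 2, a=4: 2, a=5: 2, a=6: 1, a=7: 1, a=8: 2; total 16.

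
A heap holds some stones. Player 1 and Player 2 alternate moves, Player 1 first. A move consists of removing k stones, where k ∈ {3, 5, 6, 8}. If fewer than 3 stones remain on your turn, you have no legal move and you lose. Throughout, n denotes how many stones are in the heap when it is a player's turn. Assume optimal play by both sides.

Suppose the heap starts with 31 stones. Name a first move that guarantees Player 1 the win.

Use the standard recursion: the mover loses at a terminal position; elsewhere, the mover wins exactly when some move hands the opponent an L position.
n=0: no move → L
n=1: no move → L
n=2: no move → L
n=3: W (go to 0, an L position)
n=4: W (go to 1, an L position)
n=5: W (go to 2, an L position)
n=6: W (go to 1, an L position)
n=7: W (go to 2, an L position)
n=8: W (go to 2, an L position)
n=9: W (go to 1, an L position)
n=10: W (go to 2, an L position)
n=11: L (options 8(W), 6(W), 5(W), 3(W) are all W)
n=12: L (options 9(W), 7(W), 6(W), 4(W) are all W)
n=13: L (options 10(W), 8(W), 7(W), 5(W) are all W)
n=14: W (go to 11, an L position)
n=15: W (go to 12, an L position)
n=16: W (go to 13, an L position)
n=17: W (go to 12, an L position)
n=18: W (go to 13, an L position)
n=19: W (go to 13, an L position)
n=20: W (go to 12, an L position)
n=21: W (go to 13, an L position)
n=22: L (options 19(W), 17(W), 16(W), 14(W) are all W)
n=23: L (options 20(W), 18(W), 17(W), 15(W) are all W)
n=24: L (options 21(W), 19(W), 18(W), 16(W) are all W)
n=25: W (go to 22, an L position)
n=26: W (go to 23, an L position)
n=27: W (go to 24, an L position)
n=28: W (go to 23, an L position)
n=29: W (go to 24, an L position)
n=30: W (go to 24, an L position)
n=31: W (go to 23, an L position)
From 31, the L positions reachable in one move are: 23.

Remove 8, leaving 23.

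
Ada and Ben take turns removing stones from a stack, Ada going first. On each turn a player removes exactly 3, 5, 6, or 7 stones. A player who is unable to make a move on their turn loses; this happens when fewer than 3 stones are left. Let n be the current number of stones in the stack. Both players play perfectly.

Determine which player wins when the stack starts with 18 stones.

Work bottom-up. With no move the player to move loses. Otherwise the position is W if at least one move leads to an L position for the opponent, and L if every move leads to a W.
n=0: no move → L
n=1: no move → L
n=2: no move → L
n=3: →0(L), so W
n=4: →1(L), so W
n=5: →2(L), so W
n=6: →1(L), so W
n=7: →2(L), so W
n=8: →2(L), so W
n=9: →2(L), so W
n=10: →7(W), 5(W), 4(W), 3(W) — all W, so L
n=11: →8(W), 6(W), 5(W), 4(W) — all W, so L
n=12: →9(W), 7(W), 6(W), 5(W) — all W, so L
n=13: →10(L), so W
n=14: →11(L), so W
n=15: →12(L), so W
n=16: →11(L), so W
n=17: →12(L), so W
n=18: →12(L), so W
From 18 Ada can remove 6, leaving 12, reaching an L position.

Ada wins.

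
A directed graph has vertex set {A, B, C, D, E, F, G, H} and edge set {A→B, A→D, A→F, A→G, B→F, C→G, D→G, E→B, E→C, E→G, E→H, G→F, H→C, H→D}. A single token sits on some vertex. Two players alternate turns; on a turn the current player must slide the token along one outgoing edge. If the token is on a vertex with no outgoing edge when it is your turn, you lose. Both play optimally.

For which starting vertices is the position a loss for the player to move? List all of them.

Compute win/loss labels from the base case upward. A position with no move is L. Any other position is W if it can reach an L in one move, else L.
Every edge goes from a vertex to one that appears earlier in the order F, G, D, C, B, A, H, E, so processing vertices in that order labels each vertex after all of its successors.
F: no outgoing edge → L
G: reaches L-position F → W
D: only reaches G(W), which is W → L
C: only reaches G(W), which is W → L
B: reaches L-position F → W
A: reaches L-position D → W
H: reaches L-position C → W
E: reaches L-position C → W
Reading off the rows marked L gives the requested list; there are 3 such vertices.

C, D, F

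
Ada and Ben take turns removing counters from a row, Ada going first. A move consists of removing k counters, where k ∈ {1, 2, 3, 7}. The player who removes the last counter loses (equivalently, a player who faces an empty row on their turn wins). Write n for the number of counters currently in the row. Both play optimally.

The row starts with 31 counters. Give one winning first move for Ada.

Positions with no move are W. A position that does have a move is losing for the player to move precisely when every available move leads to a winning position for the opponent. Fill in the labels:
n=0: no move; the opponent has just taken the last counter and therefore loses → W
n=1: →0(W) only, which is W, so L
n=2: →1(L), so W
n=3: →1(L), so W
n=4: →1(L), so W
n=5: →4(W), 3(W), 2(W) — all W, so L
n=6: →5(L), so W
n=7: →5(L), so W
n=8: →5(L), so W
n=9: →8(W), 7(W), 6(W), 2(W) — all W, so L
n=10: →9(L), so W
n=11: →9(L), so W
n=12: →9(L), so W
n=13: →12(W), 11(W), 10(W), 6(W) — all W, so L
n=14: →13(L), so W
n=15: →13(L), so W
n=16: →13(L), so W
n=17: →16(W), 15(W), 14(W), 10(W) — all W, so L
n=18: →17(L), so W
n=19: →17(L), so W
n=20: →17(L), so W
n=21: →20(W), 19(W), 18(W), 14(W) — all W, so L
n=22: →21(L), so W
n=23: →21(L), so W
n=24: →21(L), so W
n=25: →24(W), 23(W), 22(W), 18(W) — all W, so L
n=26: →25(L), so W
n=27: →25(L), so W
n=28: →25(L), so W
n=29: →28(W), 27(W), 26(W), 22(W) — all W, so L
n=30: →29(L), so W
n=31: →29(L), so W
From 31, the L positions reachable in one move are: 29.

Remove 2, leaving 29.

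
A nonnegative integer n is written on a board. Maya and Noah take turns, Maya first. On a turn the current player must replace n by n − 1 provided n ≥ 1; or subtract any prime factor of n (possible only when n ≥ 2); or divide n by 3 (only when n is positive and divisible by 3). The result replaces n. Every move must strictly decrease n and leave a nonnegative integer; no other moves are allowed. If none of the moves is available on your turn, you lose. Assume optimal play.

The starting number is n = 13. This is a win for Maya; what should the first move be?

Work bottom-up. With no move the player to move loses. Otherwise the position is W if at least one move leads to an L position for the opponent, and L if every move leads to a W.
n=0: no move → L
n=1: W (go to 0, an L position)
n=2: W (go to 0, an L position)
n=3: W (go to 0, an L position)
n=4: L (options 2(W), 3(W) are all W)
n=5: W (go to 0, an L position)
n=6: W (go to 4, an L position)
n=7: W (go to 0, an L position)
n=8: L (options 6(W), 7(W) are all W)
n=9: W (go to 8, an L position)
n=10: W (go to 8, an L position)
n=11: W (go to 0, an L position)
n=12: W (go to 4, an L position)
n=13: W (go to 0, an L position)
From 13, the L positions reachable in one move are: 0.

Move to 0.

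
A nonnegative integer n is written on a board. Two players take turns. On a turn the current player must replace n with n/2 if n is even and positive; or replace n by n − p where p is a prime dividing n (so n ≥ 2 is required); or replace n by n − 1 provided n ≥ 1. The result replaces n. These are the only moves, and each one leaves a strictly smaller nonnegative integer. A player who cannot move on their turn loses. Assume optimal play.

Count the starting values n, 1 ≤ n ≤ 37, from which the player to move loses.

7

Compute win/loss labels from the base case upward. A position with no move is L. Any other position is W if it can reach an L in one move, else L.
n=0: no move → L
n=1: reaches L-position 0 → W
n=2: reaches L-position 0 → W
n=3: reaches L-position 0 → W
n=4: only reaches 2(W), 3(W), all W → L
n=5: reaches L-position 0 → W
n=6: reaches L-position 4 → W
n=7: reaches L-position 0 → W
n=8: reaches L-position 4 → W
n=9: only reaches 6(W), 8(W), all W → L
n=10: reaches L-position 9 → W
n=11: reaches L-position 0 → W
n=12: reaches L-position 9 → W
n=13: reaches L-position 0 → W
n=14: only reaches 7(W), 12(W), 13(W), all W → L
n=15: reaches L-position 14 → W
n=16: reaches L-position 14 → W
n=17: reaches L-position 0 → W
n=18: reaches L-position 9 → W
n=19: reaches L-position 0 → W
n=20: only reaches 10(W), 15(W), 18(W), 19(W), all W → L
n=21: reaches L-position 14 → W
n=22: reaches L-position 20 → W
n=23: reaches L-position 0 → W
n=24: only reaches 12(W), 21(W), 22(W), 23(W), all W → L
n=25: reaches L-position 20 → W
n=26: reaches L-position 24 → W
n=27: reaches L-position 24 → W
n=28: reaches L-position 14 → W
n=29: reaches L-position 0 → W
n=30: only reaches 15(W), 25(W), 27(W), 28(W), 29(W), all W → L
n=31: reaches L-position 0 → W
n=32: reaches L-position 30 → W
n=33: reaches L-position 30 → W
n=34: only reaches 17(W), 32(W), 33(W), all W → L
n=35: reaches L-position 30 → W
n=36: reaches L-position 34 → W
n=37: reaches L-position 0 → W
L entries with 1 ≤ n ≤ 37 (n=0 is outside the asked range and is not counted): n = 4, 9, 14, 20, 24, 30, 34; that makes 7.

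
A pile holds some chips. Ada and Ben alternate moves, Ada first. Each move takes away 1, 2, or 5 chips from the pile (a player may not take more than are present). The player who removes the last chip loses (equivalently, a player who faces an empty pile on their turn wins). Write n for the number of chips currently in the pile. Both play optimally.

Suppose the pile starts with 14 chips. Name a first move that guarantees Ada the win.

Classify positions by backward induction: terminal positions (no move available) are W. From any other position, the mover wins iff some move reaches an L.
n=0: no move; the opponent has just taken the last chip and therefore loses → W
n=1: the only move is to 0(W), a W ⇒ L
n=2: can move to 1, which is L ⇒ W
n=3: can move to 1, which is L ⇒ W
n=4: moves to 3(W), 2(W); every one is W ⇒ L
n=5: can move to 4, which is L ⇒ W
n=6: can move to 4, which is L ⇒ W
n=7: moves to 6(W), 5(W), 2(W); every one is W ⇒ L
n=8: can move to 7, which is L ⇒ W
n=9: can move to 7, which is L ⇒ W
n=10: moves to 9(W), 8(W), 5(W); every one is W ⇒ L
n=11: can move to 10, which is L ⇒ W
n=12: can move to 10, which is L ⇒ W
n=13: moves to 12(W), 11(W), 8(W); every one is W ⇒ L
n=14: can move to 13, which is L ⇒ W
From 14, the L positions reachable in one move are: 13.

Remove 1, leaving 13.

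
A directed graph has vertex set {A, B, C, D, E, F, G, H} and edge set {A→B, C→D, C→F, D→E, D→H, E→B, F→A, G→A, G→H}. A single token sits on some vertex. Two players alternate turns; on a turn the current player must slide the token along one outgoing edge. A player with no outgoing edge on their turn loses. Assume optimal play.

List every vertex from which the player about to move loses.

B, F, H

Positions with no move are L. A position that does have a move is losing for the player to move precisely when every available move leads to a winning position for the opponent. Fill in the labels:
Every edge goes from a vertex to one that appears earlier in the order B, H, A, F, E, D, C, G, so processing vertices in that order labels each vertex after all of its successors.
B: no outgoing edge → L
H: no outgoing edge → L
A: W (go to B, an L position)
F: L (sole option A(W) is W)
E: W (go to B, an L position)
D: W (go to H, an L position)
C: W (go to F, an L position)
G: W (go to H, an L position)
Reading off the rows marked L gives the requested list; there are 3 such vertices.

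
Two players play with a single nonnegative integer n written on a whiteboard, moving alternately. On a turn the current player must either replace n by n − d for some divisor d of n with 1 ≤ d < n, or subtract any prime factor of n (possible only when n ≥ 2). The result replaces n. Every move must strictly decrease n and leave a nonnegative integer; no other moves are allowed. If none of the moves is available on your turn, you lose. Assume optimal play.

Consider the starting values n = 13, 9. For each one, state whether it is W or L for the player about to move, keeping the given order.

13: W, 9: L

Label each position W (a win for the player to move) or L (a loss). A position with no legal move is L; any other position is W exactly when some move reaches an L, and L when every move reaches a W.
n=0: no move → L
n=1: no move → L
n=2: reaches L-position 0 → W
n=3: reaches L-position 0 → W
n=4: only reaches 2(W), 3(W), all W → L
n=5: reaches L-position 0 → W
n=6: reaches L-position 4 → W
n=7: reaches L-position 0 → W
n=8: reaches L-position 4 → W
n=9: only reaches 6(W), 8(W), all W → L
n=10: reaches L-position 9 → W
n=11: reaches L-position 0 → W
n=12: reaches L-position 9 → W
n=13: reaches L-position 0 → W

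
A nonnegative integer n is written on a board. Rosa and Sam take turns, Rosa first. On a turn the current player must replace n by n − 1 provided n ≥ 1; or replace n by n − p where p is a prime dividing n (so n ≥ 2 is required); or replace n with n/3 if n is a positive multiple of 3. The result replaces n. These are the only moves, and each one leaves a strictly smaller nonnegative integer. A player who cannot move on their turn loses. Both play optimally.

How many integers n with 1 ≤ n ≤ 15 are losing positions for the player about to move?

3

Label each position W (a win for the player to move) or L (a loss). A position with no legal move is L; any other position is W exactly when some move reaches an L, and L when every move reaches a W.
n=0: no move → L
n=1: reaches L-position 0 → W
n=2: reaches L-position 0 → W
n=3: reaches L-position 0 → W
n=4: only reaches 2(W), 3(W), all W → L
n=5: reaches L-position 0 → W
n=6: reaches L-position 4 → W
n=7: reaches L-position 0 → W
n=8: only reaches 6(W), 7(W), all W → L
n=9: reaches L-position 8 → W
n=10: reaches L-position 8 → W
n=11: reaches L-position 0 → W
n=12: reaches L-position 4 → W
n=13: reaches L-position 0 → W
n=14: only reaches 7(W), 12(W), 13(W), all W → L
n=15: reaches L-position 14 → W
L entries with 1 ≤ n ≤ 15 (n=0 is outside the asked range and is not counted): n = 4, 8, 14; that makes 3.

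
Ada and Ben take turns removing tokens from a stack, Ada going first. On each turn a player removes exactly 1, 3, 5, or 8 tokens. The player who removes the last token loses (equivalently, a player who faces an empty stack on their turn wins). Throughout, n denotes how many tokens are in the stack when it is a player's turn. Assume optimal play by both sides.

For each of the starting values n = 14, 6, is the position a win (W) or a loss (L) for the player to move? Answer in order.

Build the W/L table. Terminal = W. A non-terminal position is W if it has a move to some L; otherwise it is L.
n=0: no move; the opponent has just taken the last token and therefore loses → W
n=1: →0(W) only, which is W, so L
n=2: →1(L), so W
n=3: →2(W), 0(W) — all W, so L
n=4: →3(L), so W
n=5: →4(W), 2(W), 0(W) — all W, so L
n=6: →5(L), so W
n=7: →6(W), 4(W), 2(W) — all W, so L
n=8: →7(L), so W
n=9: →1(L), so W
n=10: →7(L), so W
n=11: →3(L), so W
n=12: →7(L), so W
n=13: →5(L), so W
n=14: →13(W), 11(W), 9(W), 6(W) — all W, so L

14: L, 6: W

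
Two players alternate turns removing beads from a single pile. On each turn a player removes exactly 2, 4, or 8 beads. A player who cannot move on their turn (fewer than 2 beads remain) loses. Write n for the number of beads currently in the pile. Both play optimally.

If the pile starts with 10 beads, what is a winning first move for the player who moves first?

Build the W/L table. Terminal = L. A non-terminal position is W if it has a move to some L; otherwise it is L.
n=0: no move → L
n=1: no move → L
n=2: can move to 0, which is L ⇒ W
n=3: can move to 1, which is L ⇒ W
n=4: can move to 0, which is L ⇒ W
n=5: can move to 1, which is L ⇒ W
n=6: moves to 4(W), 2(W); every one is W ⇒ L
n=7: moves to 5(W), 3(W); every one is W ⇒ L
n=8: can move to 6, which is L ⇒ W
n=9: can move to 7, which is L ⇒ W
n=10: can move to 6, which is L ⇒ W
From 10, the L positions reachable in one move are: 6.

Remove 4, leaving 6.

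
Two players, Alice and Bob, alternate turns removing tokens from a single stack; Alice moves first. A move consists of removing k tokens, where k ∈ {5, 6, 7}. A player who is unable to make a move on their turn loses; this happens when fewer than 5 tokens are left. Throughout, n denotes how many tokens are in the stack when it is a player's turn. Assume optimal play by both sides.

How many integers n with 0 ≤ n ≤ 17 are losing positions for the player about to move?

10

Label each position W (a win for the player to move) or L (a loss). A position with no legal move is L; any other position is W exactly when some move reaches an L, and L when every move reaches a W.
n=0: no move → L
n=1: no move → L
n=2: no move → L
n=3: no move → L
n=4: no move → L
n=5: reaches L-position 0 → W
n=6: reaches L-position 1 → W
n=7: reaches L-position 2 → W
n=8: reaches L-position 3 → W
n=9: reaches L-position 4 → W
n=10: reaches L-position 4 → W
n=11: reaches L-position 4 → W
n=12: only reaches 7(W), 6(W), 5(W), all W → L
n=13: only reaches 8(W), 7(W), 6(W), all W → L
n=14: only reaches 9(W), 8(W), 7(W), all W → L
n=15: only reaches 10(W), 9(W), 8(W), all W → L
n=16: only reaches 11(W), 10(W), 9(W), all W → L
n=17: reaches L-position 12 → W
L entries with 0 ≤ n ≤ 17: n = 0, 1, 2, 3, 4, 12, 13, 14, 15, 16; that makes 10.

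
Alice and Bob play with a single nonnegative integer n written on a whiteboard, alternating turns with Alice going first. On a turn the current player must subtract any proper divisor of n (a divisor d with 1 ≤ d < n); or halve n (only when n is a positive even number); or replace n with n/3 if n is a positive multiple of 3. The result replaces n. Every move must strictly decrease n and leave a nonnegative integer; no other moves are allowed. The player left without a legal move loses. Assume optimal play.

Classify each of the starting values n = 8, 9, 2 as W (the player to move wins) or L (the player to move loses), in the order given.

8: W, 9: L, 2: W

Build the W/L table. Terminal = L. A non-terminal position is W if it has a move to some L; otherwise it is L.
n=0: no move → L
n=1: no move → L
n=2: →1(L), so W
n=3: →1(L), so W
n=4: →2(W), 3(W) — all W, so L
n=5: →4(L), so W
n=6: →4(L), so W
n=7: →6(W) only, which is W, so L
n=8: →4(L), so W
n=9: →3(W), 6(W), 8(W) — all W, so L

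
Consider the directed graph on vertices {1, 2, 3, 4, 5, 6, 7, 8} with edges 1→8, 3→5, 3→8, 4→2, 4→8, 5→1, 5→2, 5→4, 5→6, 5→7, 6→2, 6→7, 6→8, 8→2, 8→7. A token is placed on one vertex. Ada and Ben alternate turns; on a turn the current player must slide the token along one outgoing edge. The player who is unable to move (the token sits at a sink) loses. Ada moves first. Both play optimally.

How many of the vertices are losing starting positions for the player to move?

Positions with no move are L. A position that does have a move is losing for the player to move precisely when every available move leads to a winning position for the opponent. Fill in the labels:
Every edge goes from a vertex to one that appears earlier in the order 2, 7, 8, 1, 6, 4, 5, 3, so processing vertices in that order labels each vertex after all of its successors.
2: no outgoing edge → L
7: no outgoing edge → L
8: →7(L), so W
1: →8(W) only, which is W, so L
6: →7(L), so W
4: →2(L), so W
5: →1(L), so W
3: →5(W), 8(W) — all W, so L
The L vertices are 1, 2, 3, 7; that is 4 in all.

4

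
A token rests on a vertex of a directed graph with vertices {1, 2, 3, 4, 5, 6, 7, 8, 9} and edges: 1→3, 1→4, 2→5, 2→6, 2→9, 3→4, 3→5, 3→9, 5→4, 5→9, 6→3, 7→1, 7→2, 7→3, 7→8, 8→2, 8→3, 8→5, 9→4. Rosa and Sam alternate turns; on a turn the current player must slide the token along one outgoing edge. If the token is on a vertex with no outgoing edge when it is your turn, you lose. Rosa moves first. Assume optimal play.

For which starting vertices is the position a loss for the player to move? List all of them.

Work bottom-up. With no move the player to move loses. Otherwise the position is W if at least one move leads to an L position for the opponent, and L if every move leads to a W.
Every edge goes from a vertex to one that appears earlier in the order 4, 9, 5, 3, 6, 2, 8, 1, 7, so processing vertices in that order labels each vertex after all of its successors.
4: no outgoing edge → L
9: W (go to 4, an L position)
5: W (go to 4, an L position)
3: W (go to 4, an L position)
6: L (sole option 3(W) is W)
2: W (go to 6, an L position)
8: L (options 2(W), 3(W), 5(W) are all W)
1: W (go to 4, an L position)
7: W (go to 8, an L position)
The losing starting vertices are exactly the entries labelled L in this table (3 of them).

4, 6, 8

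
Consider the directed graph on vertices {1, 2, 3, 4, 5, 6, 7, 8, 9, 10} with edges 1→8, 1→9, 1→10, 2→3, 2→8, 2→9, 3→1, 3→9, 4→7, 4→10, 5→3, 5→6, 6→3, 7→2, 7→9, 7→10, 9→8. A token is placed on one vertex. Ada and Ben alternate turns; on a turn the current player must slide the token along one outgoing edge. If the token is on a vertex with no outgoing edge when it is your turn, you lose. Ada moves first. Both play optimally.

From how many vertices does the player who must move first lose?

3

Work bottom-up. With no move the player to move loses. Otherwise the position is W if at least one move leads to an L position for the opponent, and L if every move leads to a W.
Every edge goes from a vertex to one that appears earlier in the order 10, 8, 9, 1, 3, 2, 7, 6, 5, 4, so processing vertices in that order labels each vertex after all of its successors.
10: no outgoing edge → L
8: no outgoing edge → L
9: →8(L), so W
1: →8(L), so W
3: →1(W), 9(W) — all W, so L
2: →3(L), so W
7: →10(L), so W
6: →3(L), so W
5: →3(L), so W
4: →10(L), so W
The L vertices are 3, 8, 10; that is 3 in all.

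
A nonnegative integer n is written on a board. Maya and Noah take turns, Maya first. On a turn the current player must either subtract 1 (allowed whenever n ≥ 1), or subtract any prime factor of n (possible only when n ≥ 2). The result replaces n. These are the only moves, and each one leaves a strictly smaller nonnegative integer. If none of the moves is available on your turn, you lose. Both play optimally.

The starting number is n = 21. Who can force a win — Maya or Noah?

Maya wins.

Build the W/L table. Terminal = L. A non-terminal position is W if it has a move to some L; otherwise it is L.
n=0: no move → L
n=1: can move to 0, which is L ⇒ W
n=2: can move to 0, which is L ⇒ W
n=3: can move to 0, which is L ⇒ W
n=4: moves to 2(W), 3(W); every one is W ⇒ L
n=5: can move to 0, which is L ⇒ W
n=6: can move to 4, which is L ⇒ W
n=7: can move to 0, which is L ⇒ W
n=8: moves to 6(W), 7(W); every one is W ⇒ L
n=9: can move to 8, which is L ⇒ W
n=10: can move to 8, which is L ⇒ W
n=11: can move to 0, which is L ⇒ W
n=12: moves to 9(W), 10(W), 11(W); every one is W ⇒ L
n=13: can move to 0, which is L ⇒ W
n=14: can move to 12, which is L ⇒ W
n=15: can move to 12, which is L ⇒ W
n=16: moves to 14(W), 15(W); every one is W ⇒ L
n=17: can move to 0, which is L ⇒ W
n=18: can move to 16, which is L ⇒ W
n=19: can move to 0, which is L ⇒ W
n=20: moves to 15(W), 18(W), 19(W); every one is W ⇒ L
n=21: can move to 20, which is L ⇒ W
The starting position 21 is W: Maya should move to 20, handing over an L position.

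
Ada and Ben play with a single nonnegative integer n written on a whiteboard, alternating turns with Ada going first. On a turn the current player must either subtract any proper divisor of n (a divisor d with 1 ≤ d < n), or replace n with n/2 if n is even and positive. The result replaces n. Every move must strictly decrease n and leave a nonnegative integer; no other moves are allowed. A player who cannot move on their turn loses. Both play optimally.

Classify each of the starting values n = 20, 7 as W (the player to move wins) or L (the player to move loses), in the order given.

Work bottom-up. With no move the player to move loses. Otherwise the position is W if at least one move leads to an L position for the opponent, and L if every move leads to a W.
n=0: no move → L
n=1: no move → L
n=2: reaches L-position 1 → W
n=3: only reaches 2(W), which is W → L
n=4: reaches L-position 3 → W
n=5: only reaches 4(W), which is W → L
n=6: reaches L-position 3 → W
n=7: only reaches 6(W), which is W → L
n=8: reaches L-position 7 → W
n=9: only reaches 6(W), 8(W), all W → L
n=10: reaches L-position 5 → W
n=11: only reaches 10(W), which is W → L
n=12: reaches L-position 9 → W
n=13: only reaches 12(W), which is W → L
n=14: reaches L-position 7 → W
n=15: only reaches 10(W), 12(W), 14(W), all W → L
n=16: reaches L-position 15 → W
n=17: only reaches 16(W), which is W → L
n=18: reaches L-position 9 → W
n=19: only reaches 18(W), which is W → L
n=20: reaches L-position 15 → W

20: W, 7: L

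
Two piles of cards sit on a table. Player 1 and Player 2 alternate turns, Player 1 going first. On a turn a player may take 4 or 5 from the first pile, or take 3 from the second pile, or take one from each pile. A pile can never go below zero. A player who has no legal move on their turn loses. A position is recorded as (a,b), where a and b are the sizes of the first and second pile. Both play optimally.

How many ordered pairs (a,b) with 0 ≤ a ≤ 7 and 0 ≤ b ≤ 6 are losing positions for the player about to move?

Work bottom-up. With no move the player to move loses. Otherwise the position is W if at least one move leads to an L position for the opponent, and L if every move leads to a W.
Every move lowers a or b (never raises either), so fill the grid row by row in increasing a, and left to right within a row: each cell's successors are then already labelled.
      b=0  b=1  b=2  b=3  b=4  b=5  b=6
a=0:    L    L    L    W    W    W    L
a=1:    L    W    W    W    L    L    L
a=2:    L    W    L    W    L    W    W
a=3:    L    W    L    W    L    W    L
a=4:    W    W    W    W    L    W    W
a=5:    W    W    W    L    W    W    W
a=6:    W    L    W    L    W    W    W
a=7:    W    L    W    L    W    L    W
Cells with no legal move (terminal, hence L): (0,0), (0,1), (0,2), (1,0), (2,0), (3,0).
The remaining L cells, each justified by listing all of its moves:
(0,6): L (sole option (0,3)(W) is W)
(1,4): L (options (1,1)(W), (0,3)(W) are all W)
(1,5): L (options (1,2)(W), (0,4)(W) are all W)
(1,6): L (options (1,3)(W), (0,5)(W) are all W)
(2,2): L (sole option (1,1)(W) is W)
(2,4): L (options (2,1)(W), (1,3)(W) are all W)
(3,2): L (sole option (2,1)(W) is W)
(3,4): L (options (3,1)(W), (2,3)(W) are all W)
(3,6): L (options (3,3)(W), (2,5)(W) are all W)
(4,4): L (options (0,4)(W), (4,1)(W), (3,3)(W) are all W)
(5,3): L (options (1,3)(W), (0,3)(W), (5,0)(W), (4,2)(W) are all W)
(6,1): L (options (2,1)(W), (1,1)(W), (5,0)(W) are all W)
(6,3): L (options (2,3)(W), (1,3)(W), (6,0)(W), (5,2)(W) are all W)
(7,1): L (options (3,1)(W), (2,1)(W), (6,0)(W) are all W)
(7,3): L (options (3,3)(W), (2,3)(W), (7,0)(W), (6,2)(W) are all W)
(7,5): L (options (3,5)(W), (2,5)(W), (7,2)(W), (6,4)(W) are all W)
Every other cell has at least one move into one of the L cells above, so it is W.
L cells per row: a=0: 4, a=1: 4, a=2: 3, a=3: 4, a=4: 1, a=5: 1, a=6: 2, a=7: 3; total 22.

22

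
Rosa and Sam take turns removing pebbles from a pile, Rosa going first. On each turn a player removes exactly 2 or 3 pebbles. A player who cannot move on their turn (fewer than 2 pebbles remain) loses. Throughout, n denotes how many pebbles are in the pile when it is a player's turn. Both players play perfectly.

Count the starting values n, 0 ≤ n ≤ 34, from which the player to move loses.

Build the W/L table. Terminal = L. A non-terminal position is W if it has a move to some L; otherwise it is L.
n=0: no move → L
n=1: no move → L
n=2: reaches L-position 0 → W
n=3: reaches L-position 1 → W
n=4: reaches L-position 1 → W
n=5: only reaches 3(W), 2(W), all W → L
n=6: only reaches 4(W), 3(W), all W → L
n=7: reaches L-position 5 → W
n=8: reaches L-position 6 → W
n=9: reaches L-position 6 → W
n=10: only reaches 8(W), 7(W), all W → L
n=11: only reaches 9(W), 8(W), all W → L
n=12: reaches L-position 10 → W
n=13: reaches L-position 11 → W
n=14: reaches L-position 11 → W
n=15: only reaches 13(W), 12(W), all W → L
n=16: only reaches 14(W), 13(W), all W → L
n=17: reaches L-position 15 → W
n=18: reaches L-position 16 → W
n=19: reaches L-position 16 → W
n=20: only reaches 18(W), 17(W), all W → L
n=21: only reaches 19(W), 18(W), all W → L
n=22: reaches L-position 20 → W
n=23: reaches L-position 21 → W
n=24: reaches L-position 21 → W
n=25: only reaches 23(W), 22(W), all W → L
n=26: only reaches 24(W), 23(W), all W → L
n=27: reaches L-position 25 → W
n=28: reaches L-position 26 → W
n=29: reaches L-position 26 → W
n=30: only reaches 28(W), 27(W), all W → L
n=31: only reaches 29(W), 28(W), all W → L
n=32: reaches L-position 30 → W
n=33: reaches L-position 31 → W
n=34: reaches L-position 31 → W
L entries with 0 ≤ n ≤ 34: n = 0, 1, 5, 6, 10, 11, 15, 16, 20, 21, 25, 26, 30, 31; that makes 14.

14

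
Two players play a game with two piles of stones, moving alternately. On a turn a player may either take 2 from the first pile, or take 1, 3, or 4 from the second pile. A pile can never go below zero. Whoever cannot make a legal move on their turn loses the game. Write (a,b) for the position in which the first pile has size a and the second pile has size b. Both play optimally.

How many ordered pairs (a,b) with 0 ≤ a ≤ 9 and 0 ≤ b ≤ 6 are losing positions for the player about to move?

20

Positions with no move are L. A position that does have a move is losing for the player to move precisely when every available move leads to a winning position for the opponent. Fill in the labels:
Every move lowers a or b (never raises either), so fill the grid row by row in increasing a, and left to right within a row: each cell's successors are then already labelled.
      b=0  b=1  b=2  b=3  b=4  b=5  b=6
a=0:    L    W    L    W    W    W    W
a=1:    L    W    L    W    W    W    W
a=2:    W    L    W    L    W    W    W
a=3:    W    L    W    L    W    W    W
a=4:    L    W    L    W    W    W    W
a=5:    L    W    L    W    W    W    W
a=6:    W    L    W    L    W    W    W
a=7:    W    L    W    L    W    W    W
a=8:    L    W    L    W    W    W    W
a=9:    L    W    L    W    W    W    W
Cells with no legal move (terminal, hence L): (0,0), (1,0).
The remaining L cells, each justified by listing all of its moves:
(0,2): the only move is to (0,1)(W), a W ⇒ L
(1,2): the only move is to (1,1)(W), a W ⇒ L
(2,1): moves to (0,1)(W), (2,0)(W); every one is W ⇒ L
(2,3): moves to (0,3)(W), (2,2)(W), (2,0)(W); every one is W ⇒ L
(3,1): moves to (1,1)(W), (3,0)(W); every one is W ⇒ L
(3,3): moves to (1,3)(W), (3,2)(W), (3,0)(W); every one is W ⇒ L
(4,0): the only move is to (2,0)(W), a W ⇒ L
(4,2): moves to (2,2)(W), (4,1)(W); every one is W ⇒ L
(5,0): the only move is to (3,0)(W), a W ⇒ L
(5,2): moves to (3,2)(W), (5,1)(W); every one is W ⇒ L
(6,1): moves to (4,1)(W), (6,0)(W); every one is W ⇒ L
(6,3): moves to (4,3)(W), (6,2)(W), (6,0)(W); every one is W ⇒ L
(7,1): moves to (5,1)(W), (7,0)(W); every one is W ⇒ L
(7,3): moves to (5,3)(W), (7,2)(W), (7,0)(W); every one is W ⇒ L
(8,0): the only move is to (6,0)(W), a W ⇒ L
(8,2): moves to (6,2)(W), (8,1)(W); every one is W ⇒ L
(9,0): the only move is to (7,0)(W), a W ⇒ L
(9,2): moves to (7,2)(W), (9,1)(W); every one is W ⇒ L
Every other cell has at least one move into one of the L cells above, so it is W.
L cells per row: a=0: 2, a=1: 2, a=2: 2, a=3: 2, a=4: 2, a=5: 2, a=6: 2, a=7: 2, a=8: 2, a=9: 2; total 20.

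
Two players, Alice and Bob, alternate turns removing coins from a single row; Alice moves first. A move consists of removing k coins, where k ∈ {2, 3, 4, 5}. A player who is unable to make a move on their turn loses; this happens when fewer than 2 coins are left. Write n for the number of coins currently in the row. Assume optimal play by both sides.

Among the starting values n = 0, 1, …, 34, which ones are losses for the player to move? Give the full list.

0, 1, 7, 8, 14, 15, 21, 22, 28, 29

Use the standard recursion: the mover loses at a terminal position; elsewhere, the mover wins exactly when some move hands the opponent an L position.
n=0: no move → L
n=1: no move → L
n=2: reaches L-position 0 → W
n=3: reaches L-position 1 → W
n=4: reaches L-position 1 → W
n=5: reaches L-position 1 → W
n=6: reaches L-position 1 → W
n=7: only reaches 5(W), 4(W), 3(W), 2(W), all W → L
n=8: only reaches 6(W), 5(W), 4(W), 3(W), all W → L
n=9: reaches L-position 7 → W
n=10: reaches L-position 8 → W
n=11: reaches L-position 8 → W
n=12: reaches L-position 8 → W
n=13: reaches L-position 8 → W
n=14: only reaches 12(W), 11(W), 10(W), 9(W), all W → L
n=15: only reaches 13(W), 12(W), 11(W), 10(W), all W → L
n=16: reaches L-position 14 → W
n=17: reaches L-position 15 → W
n=18: reaches L-position 15 → W
n=19: reaches L-position 15 → W
n=20: reaches L-position 15 → W
n=21: only reaches 19(W), 18(W), 17(W), 16(W), all W → L
n=22: only reaches 20(W), 19(W), 18(W), 17(W), all W → L
n=23: reaches L-position 21 → W
n=24: reaches L-position 22 → W
n=25: reaches L-position 22 → W
n=26: reaches L-position 22 → W
n=27: reaches L-position 22 → W
n=28: only reaches 26(W), 25(W), 24(W), 23(W), all W → L
n=29: only reaches 27(W), 26(W), 25(W), 24(W), all W → L
n=30: reaches L-position 28 → W
n=31: reaches L-position 29 → W
n=32: reaches L-position 29 → W
n=33: reaches L-position 29 → W
n=34: reaches L-position 29 → W
The losing starting values of n are exactly the entries labelled L in this table (10 of them).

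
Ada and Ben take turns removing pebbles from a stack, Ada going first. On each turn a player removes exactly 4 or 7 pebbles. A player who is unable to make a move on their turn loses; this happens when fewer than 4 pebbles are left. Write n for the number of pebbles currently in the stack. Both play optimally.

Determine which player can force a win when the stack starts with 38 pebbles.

Compute win/loss labels from the base case upward. A position with no move is L. Any other position is W if it can reach an L in one move, else L.
n=0: no move → L
n=1: no move → L
n=2: no move → L
n=3: no move → L
n=4: reaches L-position 0 → W
n=5: reaches L-position 1 → W
n=6: reaches L-position 2 → W
n=7: reaches L-position 3 → W
n=8: reaches L-position 1 → W
n=9: reaches L-position 2 → W
n=10: reaches L-position 3 → W
n=11: only reaches 7(W), 4(W), all W → L
n=12: only reaches 8(W), 5(W), all W → L
n=13: only reaches 9(W), 6(W), all W → L
n=14: only reaches 10(W), 7(W), all W → L
n=15: reaches L-position 11 → W
n=16: reaches L-position 12 → W
n=17: reaches L-position 13 → W
n=18: reaches L-position 14 → W
n=19: reaches L-position 12 → W
n=20: reaches L-position 13 → W
n=21: reaches L-position 14 → W
n=22: only reaches 18(W), 15(W), all W → L
n=23: only reaches 19(W), 16(W), all W → L
n=24: only reaches 20(W), 17(W), all W → L
n=25: only reaches 21(W), 18(W), all W → L
n=26: reaches L-position 22 → W
n=27: reaches L-position 23 → W
n=28: reaches L-position 24 → W
n=29: reaches L-position 25 → W
n=30: reaches L-position 23 → W
n=31: reaches L-position 24 → W
n=32: reaches L-position 25 → W
n=33: only reaches 29(W), 26(W), all W → L
n=34: only reaches 30(W), 27(W), all W → L
n=35: only reaches 31(W), 28(W), all W → L
n=36: only reaches 32(W), 29(W), all W → L
n=37: reaches L-position 33 → W
n=38: reaches L-position 34 → W
From 38 Ada can remove 4, leaving 34, reaching an L position.

Ada wins.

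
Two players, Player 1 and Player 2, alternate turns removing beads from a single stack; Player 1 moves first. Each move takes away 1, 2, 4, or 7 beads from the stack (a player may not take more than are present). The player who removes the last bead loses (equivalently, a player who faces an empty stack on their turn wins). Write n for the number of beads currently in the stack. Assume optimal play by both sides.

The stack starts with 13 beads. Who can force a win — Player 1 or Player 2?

Player 2 wins.

Positions with no move are W. A position that does have a move is losing for the player to move precisely when every available move leads to a winning position for the opponent. Fill in the labels:
n=0: no move; the opponent has just taken the last bead and therefore loses → W
n=1: only reaches 0(W), which is W → L
n=2: reaches L-position 1 → W
n=3: reaches L-position 1 → W
n=4: only reaches 3(W), 2(W), 0(W), all W → L
n=5: reaches L-position 4 → W
n=6: reaches L-position 4 → W
n=7: only reaches 6(W), 5(W), 3(W), 0(W), all W → L
n=8: reaches L-position 7 → W
n=9: reaches L-position 7 → W
n=10: only reaches 9(W), 8(W), 6(W), 3(W), all W → L
n=11: reaches L-position 10 → W
n=12: reaches L-position 10 → W
n=13: only reaches 12(W), 11(W), 9(W), 6(W), all W → L
The starting position 13 is L: whatever Player 1 does, the opponent receives a W position.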